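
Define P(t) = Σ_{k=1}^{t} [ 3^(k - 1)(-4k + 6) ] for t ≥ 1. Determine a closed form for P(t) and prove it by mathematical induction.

P(t) = 2·3^t(-t + 2) - 4

We claim P(t) = 2·3^t(-t + 2) - 4 for all t ≥ 1.
Base step (t = 1): P(1) = 2, and the closed form gives 2. They agree.
Inductive step: suppose the statement holds for some k ≥ 1, so P(k) = 2·3^k(-k + 2) - 4.
Then P(k+1) = P(k) + (3^k(-4k + 2)) = (2·3^k(-k + 2) - 4) + (3^k(-4k + 2)).
Simplifying, P(k+1) = -6·3^k·k + 6·3^k - 4 = 2·3^(k+1)(-(k+1) + 2) - 4,
which is the closed form with t = k+1.
By the principle of mathematical induction, the result holds for all t ≥ 1.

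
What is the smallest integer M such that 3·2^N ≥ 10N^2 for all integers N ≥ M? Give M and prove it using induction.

At N = 7: 384 < 490, so the inequality fails and M ≥ 8. We prove 3·2^N ≥ 10N^2 for all N ≥ 8.
Base case (N = 8): 3·2^N = 768 and 10N^2 = 640, so 768 ≥ 640.
Inductive step: assume the claim holds for N = m, so 3·2^m ≥ 10m^2.
Then 3·2^(m + 1) = 2·(3·2^m) ≥ 2·(10m^2).
Also, for m ≥ 8 we have 2·(10m^2) ≥ 10(m+1)^2, since 2 ≥ (1 + 1/m)^2 for all m ≥ 8.
Combining, 3·2^(m + 1) ≥ 10(m+1)^2.
This completes the induction.
Hence the smallest such M is 8.

M = 8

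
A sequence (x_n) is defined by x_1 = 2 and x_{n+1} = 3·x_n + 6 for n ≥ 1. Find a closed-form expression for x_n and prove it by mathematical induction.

Computing the first terms: x_1 = 2, x_2 = 12, x_3 = 42. This suggests x_n = 5·3^(n - 1) - 3.
When n = 1: the formula gives 2 = 2 = x_1.
Inductive step: suppose the statement holds for some k ≥ 1, so x_k = 5·3^(k - 1) - 3.
Then x_{k+1} = 3·x_k + 6 = 3·(5·3^(k - 1) - 3) + 6 = 5·3^k - 3 = 5·3^((k+1) - 1) - 3,
which is the claimed formula at n = k+1.
By the principle of mathematical induction, the result holds for all n ≥ 1.

x_n = 5·3^(n - 1) - 3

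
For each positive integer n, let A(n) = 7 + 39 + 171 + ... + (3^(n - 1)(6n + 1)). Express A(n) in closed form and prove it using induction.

We claim A(n) = 3^n(3n - 1) + 1 for all n ≥ 1.
When n = 1: A(1) = 7, and the closed form gives 7. They agree.
Inductive step: assume the claim holds for n = p, so A(p) = 3^p(3p - 1) + 1.
Then A(p+1) = A(p) + (3^p(6p + 7)) = (3^p(3p - 1) + 1) + (3^p(6p + 7)).
Simplifying, A(p+1) = 9·3^p·p + 6·3^p + 1 = 3^(p+1)(3(p+1) - 1) + 1,
which is the closed form with n = p+1.
By the principle of mathematical induction, the result holds for all n ≥ 1.

A(n) = 3^n(3n - 1) + 1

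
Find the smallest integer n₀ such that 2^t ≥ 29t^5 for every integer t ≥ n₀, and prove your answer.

n₀ = 30

At t = 29: 536870912 < 594823321, so the inequality fails and n₀ ≥ 30. We prove 2^t ≥ 29t^5 for all t ≥ 30.
Base step (t = 30): 2^t = 1073741824 and 29t^5 = 704700000, so 1073741824 ≥ 704700000.
Inductive step: assume the claim holds for t = k, so 2^k ≥ 29k^5.
Then 2^(k + 1) = 2·(2^k) ≥ 2·(29k^5).
Also, for k ≥ 30 we have 2·(29k^5) ≥ 29(k+1)^5, since 2 ≥ (1 + 1/k)^5 for all k ≥ 30.
Combining, 2^(k + 1) ≥ 29(k+1)^5.
By the principle of mathematical induction, the result holds for all t ≥ 30.
Hence the smallest such n₀ is 30.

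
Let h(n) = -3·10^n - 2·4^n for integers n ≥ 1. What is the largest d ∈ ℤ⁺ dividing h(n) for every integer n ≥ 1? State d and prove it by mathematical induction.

Computing the first values: h(1) = -38 and h(2) = -332; gcd(-38, -332) = 2, so d ≤ 2.
We prove 2 | -3·10^n - 2·4^n for all n ≥ 1 by induction on n.
Base step (n = 1): h(1) = -38 = 2·(-19), so 2 | h(1).
For the inductive step, assume it holds for an arbitrary m ≥ 1, i.e. 2 | h(m). Then
h(m+1) − 10·h(m) = (-3·10^(m+1) - 2·4^(m+1)) − 10·(-3·10^m - 2·4^m) = (-2)·4^m·(4 − 10) = (12)·4^m. Since 2 | h(m) by the inductive hypothesis, 2 | 10·h(m); and 2 | 12 since 12 = 2·6. Therefore 2 | h(m+1).
By the principle of mathematical induction, the result holds for all n ≥ 1.
Therefore the largest such d is 2.

d = 2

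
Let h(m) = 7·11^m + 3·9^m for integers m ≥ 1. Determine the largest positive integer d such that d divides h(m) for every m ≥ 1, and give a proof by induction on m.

d = 2

Computing the first values: h(1) = 104 and h(2) = 1090; gcd(104, 1090) = 2, so d ≤ 2.
We prove 2 | 7·11^m + 3·9^m for all m ≥ 1 by induction on m.
For the base case m = 1: h(1) = 104 = 2·(52), so 2 | h(1).
Inductive step: assume the claim holds for m = j, i.e. 2 | h(j). Then
h(j+1) − 11·h(j) = (7·11^(j+1) + 3·9^(j+1)) − 11·(7·11^j + 3·9^j) = (3)·9^j·(9 − 11) = (-6)·9^j. Since 2 | h(j) by the inductive hypothesis, 2 | 11·h(j); and 2 | -6 since -6 = 2·-3. Therefore 2 | h(j+1).
This completes the induction.
Therefore the largest such d is 2.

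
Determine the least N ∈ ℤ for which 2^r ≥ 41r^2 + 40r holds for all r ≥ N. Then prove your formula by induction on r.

At r = 12: 4096 < 6384, so the inequality fails and N ≥ 13. We prove 2^r ≥ 41r^2 + 40r for all r ≥ 13.
When r = 13: 2^r = 8192 and 41r^2 + 40r = 7449, so 8192 ≥ 7449.
Inductive step: assume the claim holds for r = k, so 2^k ≥ 41k^2 + 40k.
Then 2^(k + 1) = 2·(2^k) ≥ 2·(41k^2 + 40k).
Also, for k ≥ 13 we have 2·(41k^2 + 40k) ≥ 41(k+1)^2 + 40(k+1), since 2·(41k^2 + 40k) − (41(k+1)^2 + 40(k+1)) = 41k^2 - 42k - 81, which is nonnegative for all k ≥ 13.
Combining, 2^(k + 1) ≥ 41(k+1)^2 + 40(k+1).
This completes the induction.
Hence the smallest such N is 13.

N = 13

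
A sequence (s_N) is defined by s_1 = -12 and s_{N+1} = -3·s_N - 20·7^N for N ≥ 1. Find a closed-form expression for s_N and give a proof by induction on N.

s_N = 2(-3)^(N - 1) - 2·7^N

Computing the first terms: s_1 = -12, s_2 = -104, s_3 = -668. This suggests s_N = 2(-3)^(N - 1) - 2·7^N.
For the base case N = 1: the formula gives -12 = -12 = s_1.
For the inductive step, assume it holds for an arbitrary r ≥ 1, so s_r = 2(-3)^(r - 1) - 2·7^r.
Then s_{r+1} = -3·s_r - 20·7^r = -3·(2(-3)^(r - 1) - 2·7^r) - 20·7^r = 2(-3)^r - 2·7^(r + 1) = 2(-3)^((r+1) - 1) - 2·7^(r+1),
which is the claimed formula at N = r+1.
Hence, by induction on N, the claim holds for every N ≥ 1.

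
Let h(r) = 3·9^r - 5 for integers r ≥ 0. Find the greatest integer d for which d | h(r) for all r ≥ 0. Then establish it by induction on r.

d = 2

Computing the first values: h(0) = -2 and h(1) = 22; gcd(-2, 22) = 2, so d ≤ 2.
We prove 2 | 3·9^r - 5 for all r ≥ 0 by induction on r.
Base case (r = 0): h(0) = -2 = 2·(-1), so 2 | h(0).
For the inductive step, assume it holds for an arbitrary i ≥ 0, i.e. 2 | h(i). Then
h(i+1) = 3·9^(i+1) - 5 = 9·(3·9^i - 5) + 40 = 9·h(i) + 40. The first term is divisible by 2 by the inductive hypothesis, and 40 is divisible by 2. Hence 2 | h(i+1).
This completes the induction.
Therefore the largest such d is 2.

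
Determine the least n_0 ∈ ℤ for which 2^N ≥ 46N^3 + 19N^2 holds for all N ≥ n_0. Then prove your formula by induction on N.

At N = 18: 262144 < 274428, so the inequality fails and n_0 ≥ 19. We prove 2^N ≥ 46N^3 + 19N^2 for all N ≥ 19.
When N = 19: 2^N = 524288 and 46N^3 + 19N^2 = 322373, so 524288 ≥ 322373.
Suppose the result is true for N = i, so 2^i ≥ 46i^3 + 19i^2.
Then 2^(i + 1) = 2·(2^i) ≥ 2·(46i^3 + 19i^2).
Also, for i ≥ 19 we have 2·(46i^3 + 19i^2) ≥ 46(i+1)^3 + 19(i+1)^2, since 2·(46i^3 + 19i^2) − (46(i+1)^3 + 19(i+1)^2) = 46i^3 - 119i^2 - 176i - 65, which is nonnegative for all i ≥ 19.
Combining, 2^(i + 1) ≥ 46(i+1)^3 + 19(i+1)^2.
By the principle of mathematical induction, the result holds for all N ≥ 19.
Hence the smallest such n_0 is 19.

n_0 = 19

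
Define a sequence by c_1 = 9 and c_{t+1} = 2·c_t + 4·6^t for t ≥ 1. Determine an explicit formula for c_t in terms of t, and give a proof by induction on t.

c_t = 3·2^(t - 1) + 6^t

Computing the first terms: c_1 = 9, c_2 = 42, c_3 = 228. This suggests c_t = 3·2^(t - 1) + 6^t.
Base case (t = 1): the formula gives 9 = 9 = c_1.
Inductive step: assume the claim holds for t = r, so c_r = 3·2^(r - 1) + 6^r.
Then c_{r+1} = 2·c_r + 4·6^r = 2·(3·2^(r - 1) + 6^r) + 4·6^r = 3·2^r + 6^(r + 1) = 3·2^((r+1) - 1) + 6^(r+1),
which is the claimed formula at t = r+1.
By the principle of mathematical induction, the result holds for all t ≥ 1.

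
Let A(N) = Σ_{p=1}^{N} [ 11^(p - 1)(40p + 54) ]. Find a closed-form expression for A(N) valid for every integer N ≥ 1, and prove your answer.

A(N) = 11^N(4N + 5) - 5

We claim A(N) = 11^N(4N + 5) - 5 for all N ≥ 1.
For the base case N = 1: A(1) = 94, and the closed form gives 94. They agree.
For the inductive step, assume it holds for an arbitrary p ≥ 1, so A(p) = 11^p(4p + 5) - 5.
Then A(p+1) = A(p) + (11^p(40p + 94)) = (11^p(4p + 5) - 5) + (11^p(40p + 94)).
Simplifying, A(p+1) = 44·11^p·p + 99·11^p - 5 = 11^(p+1)(4(p+1) + 5) - 5,
which is the closed form with N = p+1.
By the principle of mathematical induction, the result holds for all N ≥ 1.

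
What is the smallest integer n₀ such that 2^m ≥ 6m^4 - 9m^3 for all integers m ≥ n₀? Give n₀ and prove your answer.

n₀ = 20

At m = 19: 524288 < 720195, so the inequality fails and n₀ ≥ 20. We prove 2^m ≥ 6m^4 - 9m^3 for all m ≥ 20.
Base case (m = 20): 2^m = 1048576 and 6m^4 - 9m^3 = 888000, so 1048576 ≥ 888000.
Suppose the result is true for m = k, so 2^k ≥ 6k^4 - 9k^3.
Then 2^(k + 1) = 2·(2^k) ≥ 2·(6k^4 - 9k^3).
Also, for k ≥ 20 we have 2·(6k^4 - 9k^3) ≥ 6(k+1)^4 - 9(k+1)^3, since 2·(6k^4 - 9k^3) − (6(k+1)^4 - 9(k+1)^3) = 6k^4 - 33k^3 - 9k^2 + 3k + 3, which is nonnegative for all k ≥ 20.
Combining, 2^(k + 1) ≥ 6(k+1)^4 - 9(k+1)^3.
This completes the induction.
Hence the smallest such n₀ is 20.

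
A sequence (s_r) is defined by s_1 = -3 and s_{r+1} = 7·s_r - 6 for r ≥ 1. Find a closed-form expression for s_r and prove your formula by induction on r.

Computing the first terms: s_1 = -3, s_2 = -27, s_3 = -195. This suggests s_r = -4·7^(r - 1) + 1.
Base step (r = 1): the formula gives -3 = -3 = s_1.
Inductive step: assume the claim holds for r = m, so s_m = -4·7^(m - 1) + 1.
Then s_{m+1} = 7·s_m - 6 = 7·(-4·7^(m - 1) + 1) - 6 = -4·7^m + 1 = -4·7^((m+1) - 1) + 1,
which is the claimed formula at r = m+1.
Hence, by induction on r, the claim holds for every r ≥ 1.

s_r = -4·7^(r - 1) + 1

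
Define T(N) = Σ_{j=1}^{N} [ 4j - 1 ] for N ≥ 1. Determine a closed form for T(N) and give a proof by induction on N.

We claim T(N) = N(2N + 1) for all N ≥ 1.
When N = 1: T(1) = 3, and the closed form gives 3. They agree.
Suppose the result is true for N = j, so T(j) = j(2j + 1).
Then T(j+1) = T(j) + (4j + 3) = (j(2j + 1)) + (4j + 3).
Simplifying, T(j+1) = (j + 1)(2j + 3) = (j+1)(2(j+1) + 1),
which is the closed form with N = j+1.
By induction, the statement is established for all N ≥ 1.

T(N) = N(2N + 1)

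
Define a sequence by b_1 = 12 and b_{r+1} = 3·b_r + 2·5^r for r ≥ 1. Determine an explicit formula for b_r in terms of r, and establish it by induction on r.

b_r = 7·3^(r - 1) + 5^r

Computing the first terms: b_1 = 12, b_2 = 46, b_3 = 188. This suggests b_r = 7·3^(r - 1) + 5^r.
For the base case r = 1: the formula gives 12 = 12 = b_1.
For the inductive step, assume it holds for an arbitrary i ≥ 1, so b_i = 7·3^(i - 1) + 5^i.
Then b_{i+1} = 3·b_i + 2·5^i = 3·(7·3^(i - 1) + 5^i) + 2·5^i = 7·3^i + 5^(i + 1) = 7·3^((i+1) - 1) + 5^(i+1),
which is the claimed formula at r = i+1.
By induction, the statement is established for all r ≥ 1.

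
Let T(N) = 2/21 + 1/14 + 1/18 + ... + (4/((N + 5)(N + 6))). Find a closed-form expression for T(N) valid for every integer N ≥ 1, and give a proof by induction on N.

T(N) = 2N/(3(N + 6))

We claim T(N) = 2N/(3(N + 6)) for all N ≥ 1.
Base step (N = 1): T(1) = 2/21, and the closed form gives 2/21. They agree.
Inductive step: assume the claim holds for N = k, so T(k) = 2k/(3(k + 6)).
Then T(k+1) = T(k) + (4/((k + 6)(k + 7))) = (2k/(3(k + 6))) + (4/((k + 6)(k + 7))).
Simplifying, T(k+1) = 2(k + 1)/(3(k + 7)) = 2(k+1)/(3((k+1) + 6)),
which is the closed form with N = k+1.
By the principle of mathematical induction, the result holds for all N ≥ 1.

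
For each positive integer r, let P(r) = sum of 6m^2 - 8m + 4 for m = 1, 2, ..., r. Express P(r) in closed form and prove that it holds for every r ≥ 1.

We claim P(r) = r(2r^2 - r + 1) for all r ≥ 1.
Base case (r = 1): P(1) = 2, and the closed form gives 2. They agree.
Inductive step: suppose the statement holds for some m ≥ 1, so P(m) = m(2m^2 - m + 1).
Then P(m+1) = P(m) + (6m^2 + 4m + 2) = (m(2m^2 - m + 1)) + (6m^2 + 4m + 2).
Simplifying, P(m+1) = (m + 1)(2m^2 + 3m + 2) = (m+1)(2(m+1)^2 - (m+1) + 1),
which is the closed form with r = m+1.
By induction, the statement is established for all r ≥ 1.

P(r) = r(2r^2 - r + 1)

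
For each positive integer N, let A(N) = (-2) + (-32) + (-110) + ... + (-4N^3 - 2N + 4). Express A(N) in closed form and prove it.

A(N) = -N(N^3 + 2N^2 + 2N - 3)

We claim A(N) = -N(N^3 + 2N^2 + 2N - 3) for all N ≥ 1.
Base case (N = 1): A(1) = -2, and the closed form gives -2. They agree.
Suppose the result is true for N = k, so A(k) = k(-k^3 - 2k^2 - 2k + 3).
Then A(k+1) = A(k) + (-2k - 4(k + 1)^3 + 2) = (k(-k^3 - 2k^2 - 2k + 3)) + (-2k - 4(k + 1)^3 + 2).
Simplifying, A(k+1) = -(k + 1)(k^3 + 5k^2 + 9k + 2) = -(k+1)((k+1)^3 + 2(k+1)^2 + 2(k+1) - 3),
which is the closed form with N = k+1.
By induction, the statement is established for all N ≥ 1.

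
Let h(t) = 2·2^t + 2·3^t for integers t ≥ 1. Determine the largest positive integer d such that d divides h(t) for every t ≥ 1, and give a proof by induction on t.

Computing the first values: h(1) = 10 and h(2) = 26; gcd(10, 26) = 2, so d ≤ 2.
We prove 2 | 2·2^t + 2·3^t for all t ≥ 1 by induction on t.
For the base case t = 1: h(1) = 10 = 2·(5), so 2 | h(1).
Inductive step: suppose the statement holds for some j ≥ 1, i.e. 2 | h(j). Then
h(j+1) − 3·h(j) = (2·2^(j+1) + 2·3^(j+1)) − 3·(2·2^j + 2·3^j) = (2)·2^j·(2 − 3) = (-2)·2^j. Since 2 | h(j) by the inductive hypothesis, 2 | 3·h(j); and 2 | -2 since -2 = 2·-1. Therefore 2 | h(j+1).
Hence, by induction on t, the claim holds for every t ≥ 1.
Therefore the largest such d is 2.

d = 2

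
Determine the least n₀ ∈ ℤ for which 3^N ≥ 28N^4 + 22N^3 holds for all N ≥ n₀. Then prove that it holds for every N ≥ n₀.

n₀ = 13

At N = 12: 531441 < 618624, so the inequality fails and n₀ ≥ 13. We prove 3^N ≥ 28N^4 + 22N^3 for all N ≥ 13.
Base step (N = 13): 3^N = 1594323 and 28N^4 + 22N^3 = 848042, so 1594323 ≥ 848042.
Inductive step: suppose the statement holds for some p ≥ 13, so 3^p ≥ 28p^4 + 22p^3.
Then 3^(p + 1) = 3·(3^p) ≥ 3·(28p^4 + 22p^3).
Also, for p ≥ 13 we have 3·(28p^4 + 22p^3) ≥ 28(p+1)^4 + 22(p+1)^3, since 3·(28p^4 + 22p^3) − (28(p+1)^4 + 22(p+1)^3) = 56p^4 - 68p^3 - 234p^2 - 178p - 50, which is nonnegative for all p ≥ 13.
Combining, 3^(p + 1) ≥ 28(p+1)^4 + 22(p+1)^3.
This completes the induction.
Hence the smallest such n₀ is 13.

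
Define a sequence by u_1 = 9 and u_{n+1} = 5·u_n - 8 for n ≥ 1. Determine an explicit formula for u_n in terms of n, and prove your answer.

Computing the first terms: u_1 = 9, u_2 = 37, u_3 = 177. This suggests u_n = 7·5^(n - 1) + 2.
When n = 1: the formula gives 9 = 9 = u_1.
Suppose the result is true for n = p, so u_p = 7·5^(p - 1) + 2.
Then u_{p+1} = 5·u_p - 8 = 5·(7·5^(p - 1) + 2) - 8 = 7·5^p + 2 = 7·5^((p+1) - 1) + 2,
which is the claimed formula at n = p+1.
By induction, the statement is established for all n ≥ 1.

u_n = 7·5^(n - 1) + 2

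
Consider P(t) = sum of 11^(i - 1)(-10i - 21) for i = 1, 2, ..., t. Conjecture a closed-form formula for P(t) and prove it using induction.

P(t) = -11^t(t + 2) + 2

We claim P(t) = -11^t(t + 2) + 2 for all t ≥ 1.
When t = 1: P(1) = -31, and the closed form gives -31. They agree.
For the inductive step, assume it holds for an arbitrary i ≥ 1, so P(i) = -11^i(i + 2) + 2.
Then P(i+1) = P(i) + (11^i(-10i - 31)) = (-11^i(i + 2) + 2) + (11^i(-10i - 31)).
Simplifying, P(i+1) = -11·11^i·i - 33·11^i + 2 = -11^(i+1)((i+1) + 2) + 2,
which is the closed form with t = i+1.
By induction, the statement is established for all t ≥ 1.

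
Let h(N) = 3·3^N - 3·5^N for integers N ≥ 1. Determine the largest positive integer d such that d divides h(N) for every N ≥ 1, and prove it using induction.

d = 6

Computing the first values: h(1) = -6 and h(2) = -48; gcd(-6, -48) = 6, so d ≤ 6.
We prove 6 | 3·3^N - 3·5^N for all N ≥ 1 by induction on N.
When N = 1: h(1) = -6 = 6·(-1), so 6 | h(1).
Inductive step: suppose the statement holds for some i ≥ 1, i.e. 6 | h(i). Then
h(i+1) − 5·h(i) = (3·3^(i+1) - 3·5^(i+1)) − 5·(3·3^i - 3·5^i) = (3)·3^i·(3 − 5) = (-6)·3^i. Since 6 | h(i) by the inductive hypothesis, 6 | 5·h(i); and 6 | -6 since -6 = 6·-1. Therefore 6 | h(i+1).
By induction, the statement is established for all N ≥ 1.
Therefore the largest such d is 6.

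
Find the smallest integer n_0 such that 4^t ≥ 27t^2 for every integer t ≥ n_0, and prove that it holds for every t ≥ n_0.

n_0 = 5

At t = 4: 256 < 432, so the inequality fails and n_0 ≥ 5. We prove 4^t ≥ 27t^2 for all t ≥ 5.
Base step (t = 5): 4^t = 1024 and 27t^2 = 675, so 1024 ≥ 675.
For the inductive step, assume it holds for an arbitrary j ≥ 5, so 4^j ≥ 27j^2.
Then 4^(j + 1) = 4·(4^j) ≥ 4·(27j^2).
Also, for j ≥ 5 we have 4·(27j^2) ≥ 27(j+1)^2, since 4 ≥ (1 + 1/j)^2 for all j ≥ 5.
Combining, 4^(j + 1) ≥ 27(j+1)^2.
By the principle of mathematical induction, the result holds for all t ≥ 5.
Hence the smallest such n_0 is 5.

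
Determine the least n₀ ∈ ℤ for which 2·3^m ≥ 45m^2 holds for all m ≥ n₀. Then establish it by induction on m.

At m = 6: 1458 < 1620, so the inequality fails and n₀ ≥ 7. We prove 2·3^m ≥ 45m^2 for all m ≥ 7.
Base step (m = 7): 2·3^m = 4374 and 45m^2 = 2205, so 4374 ≥ 2205.
Inductive step: assume the claim holds for m = r, so 2·3^r ≥ 45r^2.
Then 2·3^(r + 1) = 3·(2·3^r) ≥ 3·(45r^2).
Also, for r ≥ 7 we have 3·(45r^2) ≥ 45(r+1)^2, since 3 ≥ (1 + 1/r)^2 for all r ≥ 7.
Combining, 2·3^(r + 1) ≥ 45(r+1)^2.
This completes the induction.
Hence the smallest such n₀ is 7.

n₀ = 7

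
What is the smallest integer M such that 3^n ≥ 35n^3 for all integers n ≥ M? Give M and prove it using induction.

At n = 9: 19683 < 25515, so the inequality fails and M ≥ 10. We prove 3^n ≥ 35n^3 for all n ≥ 10.
For the base case n = 10: 3^n = 59049 and 35n^3 = 35000, so 59049 ≥ 35000.
Inductive step: assume the claim holds for n = m, so 3^m ≥ 35m^3.
Then 3^(m + 1) = 3·(3^m) ≥ 3·(35m^3).
Also, for m ≥ 10 we have 3·(35m^3) ≥ 35(m+1)^3, since 3 ≥ (1 + 1/m)^3 for all m ≥ 10.
Combining, 3^(m + 1) ≥ 35(m+1)^3.
By the principle of mathematical induction, the result holds for all n ≥ 10.
Hence the smallest such M is 10.

M = 10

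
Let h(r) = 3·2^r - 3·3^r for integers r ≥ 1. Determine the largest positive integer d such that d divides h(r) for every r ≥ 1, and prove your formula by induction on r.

d = 3

Computing the first values: h(1) = -3 and h(2) = -15; gcd(-3, -15) = 3, so d ≤ 3.
We prove 3 | 3·2^r - 3·3^r for all r ≥ 1 by induction on r.
Base step (r = 1): h(1) = -3 = 3·(-1), so 3 | h(1).
Inductive step: assume the claim holds for r = j, i.e. 3 | h(j). Then
h(j+1) − 3·h(j) = (3·2^(j+1) - 3·3^(j+1)) − 3·(3·2^j - 3·3^j) = (3)·2^j·(2 − 3) = (-3)·2^j. Since 3 | h(j) by the inductive hypothesis, 3 | 3·h(j); and 3 | -3 since -3 = 3·-1. Therefore 3 | h(j+1).
By induction, the statement is established for all r ≥ 1.
Therefore the largest such d is 3.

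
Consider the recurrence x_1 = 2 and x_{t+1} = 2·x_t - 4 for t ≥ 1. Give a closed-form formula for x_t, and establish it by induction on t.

Computing the first terms: x_1 = 2, x_2 = 0, x_3 = -4. This suggests x_t = -2^t + 4.
Base case (t = 1): the formula gives 2 = 2 = x_1.
Inductive step: assume the claim holds for t = k, so x_k = -2^k + 4.
Then x_{k+1} = 2·x_k - 4 = 2·(-2^k + 4) - 4 = -2^(k + 1) + 4,
which is the claimed formula at t = k+1.
Hence, by induction on t, the claim holds for every t ≥ 1.

x_t = -2^t + 4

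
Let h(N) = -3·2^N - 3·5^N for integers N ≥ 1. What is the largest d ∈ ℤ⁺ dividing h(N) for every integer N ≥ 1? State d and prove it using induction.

Computing the first values: h(1) = -21 and h(2) = -87; gcd(-21, -87) = 3, so d ≤ 3.
We prove 3 | -3·2^N - 3·5^N for all N ≥ 1 by induction on N.
Base case (N = 1): h(1) = -21 = 3·(-7), so 3 | h(1).
Suppose the result is true for N = j, i.e. 3 | h(j). Then
h(j+1) − 5·h(j) = (-3·2^(j+1) - 3·5^(j+1)) − 5·(-3·2^j - 3·5^j) = (-3)·2^j·(2 − 5) = (9)·2^j. Since 3 | h(j) by the inductive hypothesis, 3 | 5·h(j); and 3 | 9 since 9 = 3·3. Therefore 3 | h(j+1).
This completes the induction.
Therefore the largest such d is 3.

d = 3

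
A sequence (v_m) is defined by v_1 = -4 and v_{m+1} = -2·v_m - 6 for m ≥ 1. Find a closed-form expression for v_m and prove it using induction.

Computing the first terms: v_1 = -4, v_2 = 2, v_3 = -10. This suggests v_m = (-2)^m - 2.
Base case (m = 1): the formula gives -4 = -4 = v_1.
Suppose the result is true for m = i, so v_i = (-2)^i - 2.
Then v_{i+1} = -2·v_i - 6 = -2·((-2)^i - 2) - 6 = (-2)^(i + 1) - 2,
which is the claimed formula at m = i+1.
This completes the induction.

v_m = (-2)^m - 2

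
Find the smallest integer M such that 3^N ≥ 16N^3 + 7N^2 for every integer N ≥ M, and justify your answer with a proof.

M = 9

At N = 8: 6561 < 8640, so the inequality fails and M ≥ 9. We prove 3^N ≥ 16N^3 + 7N^2 for all N ≥ 9.
Base step (N = 9): 3^N = 19683 and 16N^3 + 7N^2 = 12231, so 19683 ≥ 12231.
For the inductive step, assume it holds for an arbitrary p ≥ 9, so 3^p ≥ 16p^3 + 7p^2.
Then 3^(p + 1) = 3·(3^p) ≥ 3·(16p^3 + 7p^2).
Also, for p ≥ 9 we have 3·(16p^3 + 7p^2) ≥ 16(p+1)^3 + 7(p+1)^2, since 3·(16p^3 + 7p^2) − (16(p+1)^3 + 7(p+1)^2) = 32p^3 - 34p^2 - 62p - 23, which is nonnegative for all p ≥ 9.
Combining, 3^(p + 1) ≥ 16(p+1)^3 + 7(p+1)^2.
By the principle of mathematical induction, the result holds for all N ≥ 9.
Hence the smallest such M is 9.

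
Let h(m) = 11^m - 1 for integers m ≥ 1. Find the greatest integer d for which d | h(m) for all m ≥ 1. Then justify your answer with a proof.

d = 10

Computing the first values: h(1) = 10 and h(2) = 120; gcd(10, 120) = 10, so d ≤ 10.
We prove 10 | 11^m - 1 for all m ≥ 1 by induction on m.
When m = 1: h(1) = 10 = 10·(1), so 10 | h(1).
Suppose the result is true for m = i, i.e. 10 | h(i). Then
11^{i+1} − 1^{i+1} = 11·11^i − 1·1^i = 11·(11^i − 1^i) + (10)·1^i. The first term is divisible by 10 by the inductive hypothesis, and the second term (10)·1^i is divisible by 10 since 10 | 10. Hence 10 | h(i+1).
By induction, the statement is established for all m ≥ 1.
Therefore the largest such d is 10.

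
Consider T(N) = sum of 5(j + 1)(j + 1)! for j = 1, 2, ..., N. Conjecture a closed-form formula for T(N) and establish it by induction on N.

We claim T(N) = 5(N + 2)! - 10 for all N ≥ 1.
Base case (N = 1): T(1) = 20, and the closed form gives 20. They agree.
Suppose the result is true for N = j, so T(j) = 5(j + 2)! - 10.
Then T(j+1) = T(j) + (5(j + 2)(j + 2)!) = (5(j + 2)! - 10) + (5(j + 2)(j + 2)!).
Simplifying, T(j+1) = 5((j+1) + 2)! - 10,
which is the closed form with N = j+1.
By induction, the statement is established for all N ≥ 1.

T(N) = 5(N + 2)! - 10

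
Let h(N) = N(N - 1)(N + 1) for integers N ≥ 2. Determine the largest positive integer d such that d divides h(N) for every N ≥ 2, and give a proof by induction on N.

d = 6

Computing the first values: h(2) = 6 and h(3) = 24; gcd(6, 24) = 6, so d ≤ 6.
We prove 6 | N(N - 1)(N + 1) for all N ≥ 2 by induction on N.
Base case (N = 2): h(2) = 6 = 6·(1), so 6 | h(2).
For the inductive step, assume it holds for an arbitrary i ≥ 2, i.e. 6 | h(i). Then
h(i+1) − h(i) = i·(i+1)·(i+2) − (i-1)·i·(i+1) = i·(i+1)·[(i+2) − (i-1)] = 3·i·(i+1). The product of 2 consecutive integers is divisible by (2)! = 2, so h(i+1) − h(i) is divisible by 3·2 = 6. By the inductive hypothesis 6 | h(i), hence 6 | h(i+1).
By induction, the statement is established for all N ≥ 2.
Therefore the largest such d is 6.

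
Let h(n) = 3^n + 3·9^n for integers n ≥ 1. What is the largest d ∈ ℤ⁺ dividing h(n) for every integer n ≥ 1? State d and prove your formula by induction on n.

Computing the first values: h(1) = 30 and h(2) = 252; gcd(30, 252) = 6, so d ≤ 6.
We prove 6 | 3^n + 3·9^n for all n ≥ 1 by induction on n.
For the base case n = 1: h(1) = 30 = 6·(5), so 6 | h(1).
For the inductive step, assume it holds for an arbitrary p ≥ 1, i.e. 6 | h(p). Then
h(p+1) − 9·h(p) = (3^(p+1) + 3·9^(p+1)) − 9·(3^p + 3·9^p) = (1)·3^p·(3 − 9) = (-6)·3^p. Since 6 | h(p) by the inductive hypothesis, 6 | 9·h(p); and 6 | -6 since -6 = 6·-1. Therefore 6 | h(p+1).
By the principle of mathematical induction, the result holds for all n ≥ 1.
Therefore the largest such d is 6.

d = 6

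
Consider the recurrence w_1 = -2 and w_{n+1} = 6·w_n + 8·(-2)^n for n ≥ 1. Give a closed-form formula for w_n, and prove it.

Computing the first terms: w_1 = -2, w_2 = -28, w_3 = -136. This suggests w_n = -(-2)^n - 4·6^(n - 1).
For the base case n = 1: the formula gives -2 = -2 = w_1.
Inductive step: suppose the statement holds for some i ≥ 1, so w_i = -(-2)^i - 4·6^(i - 1).
Then w_{i+1} = 6·w_i + 8·(-2)^i = 6·(-(-2)^i - 4·6^(i - 1)) + 8·(-2)^i = -(-2)^(i + 1) - 4·6^i = -(-2)^(i+1) - 4·6^((i+1) - 1),
which is the claimed formula at n = i+1.
By induction, the statement is established for all n ≥ 1.

w_n = -(-2)^n - 4·6^(n - 1)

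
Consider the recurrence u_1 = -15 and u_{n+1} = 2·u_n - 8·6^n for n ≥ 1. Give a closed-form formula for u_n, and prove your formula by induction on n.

u_n = -3·2^(n - 1) - 2·6^n

Computing the first terms: u_1 = -15, u_2 = -78, u_3 = -444. This suggests u_n = -3·2^(n - 1) - 2·6^n.
Base step (n = 1): the formula gives -15 = -15 = u_1.
Inductive step: assume the claim holds for n = m, so u_m = -3·2^(m - 1) - 2·6^m.
Then u_{m+1} = 2·u_m - 8·6^m = 2·(-3·2^(m - 1) - 2·6^m) - 8·6^m = -3·2^m - 2·6^(m + 1) = -3·2^((m+1) - 1) - 2·6^(m+1),
which is the claimed formula at n = m+1.
By induction, the statement is established for all n ≥ 1.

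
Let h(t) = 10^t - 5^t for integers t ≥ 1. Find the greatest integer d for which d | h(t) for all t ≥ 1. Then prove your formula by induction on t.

d = 5

Computing the first values: h(1) = 5 and h(2) = 75; gcd(5, 75) = 5, so d ≤ 5.
We prove 5 | 10^t - 5^t for all t ≥ 1 by induction on t.
When t = 1: h(1) = 5 = 5·(1), so 5 | h(1).
For the inductive step, assume it holds for an arbitrary k ≥ 1, i.e. 5 | h(k). Then
10^{k+1} − 5^{k+1} = 10·10^k − 5·5^k = 10·(10^k − 5^k) + (5)·5^k. The first term is divisible by 5 by the inductive hypothesis, and the second term (5)·5^k is divisible by 5 since 5 | 5. Hence 5 | h(k+1).
Hence, by induction on t, the claim holds for every t ≥ 1.
Therefore the largest such d is 5.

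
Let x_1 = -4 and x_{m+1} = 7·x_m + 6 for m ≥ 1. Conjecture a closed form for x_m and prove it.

x_m = -3·7^(m - 1) - 1

Computing the first terms: x_1 = -4, x_2 = -22, x_3 = -148. This suggests x_m = -3·7^(m - 1) - 1.
Base step (m = 1): the formula gives -4 = -4 = x_1.
Suppose the result is true for m = k, so x_k = -3·7^(k - 1) - 1.
Then x_{k+1} = 7·x_k + 6 = 7·(-3·7^(k - 1) - 1) + 6 = -3·7^k - 1 = -3·7^((k+1) - 1) - 1,
which is the claimed formula at m = k+1.
Hence, by induction on m, the claim holds for every m ≥ 1.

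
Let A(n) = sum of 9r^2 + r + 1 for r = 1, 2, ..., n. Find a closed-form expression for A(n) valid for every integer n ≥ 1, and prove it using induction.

A(n) = n(3n^2 + 5n + 3)

We claim A(n) = n(3n^2 + 5n + 3) for all n ≥ 1.
Base case (n = 1): A(1) = 11, and the closed form gives 11. They agree.
Inductive step: assume the claim holds for n = r, so A(r) = r(3r^2 + 5r + 3).
Then A(r+1) = A(r) + (r + 9(r + 1)^2 + 2) = (r(3r^2 + 5r + 3)) + (r + 9(r + 1)^2 + 2).
Simplifying, A(r+1) = (r + 1)(3r^2 + 11r + 11) = (r+1)(3(r+1)^2 + 5(r+1) + 3),
which is the closed form with n = r+1.
Hence, by induction on n, the claim holds for every n ≥ 1.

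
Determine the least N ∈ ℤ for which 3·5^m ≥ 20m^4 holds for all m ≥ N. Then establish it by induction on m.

At m = 5: 9375 < 12500, so the inequality fails and N ≥ 6. We prove 3·5^m ≥ 20m^4 for all m ≥ 6.
For the base case m = 6: 3·5^m = 46875 and 20m^4 = 25920, so 46875 ≥ 25920.
Inductive step: suppose the statement holds for some p ≥ 6, so 3·5^p ≥ 20p^4.
Then 3·5^(p + 1) = 5·(3·5^p) ≥ 5·(20p^4).
Also, for p ≥ 6 we have 5·(20p^4) ≥ 20(p+1)^4, since 5 ≥ (1 + 1/p)^4 for all p ≥ 6.
Combining, 3·5^(p + 1) ≥ 20(p+1)^4.
By induction, the statement is established for all m ≥ 6.
Hence the smallest such N is 6.

N = 6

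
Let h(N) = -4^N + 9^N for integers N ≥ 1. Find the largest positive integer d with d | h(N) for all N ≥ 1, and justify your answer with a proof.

Computing the first values: h(1) = 5 and h(2) = 65; gcd(5, 65) = 5, so d ≤ 5.
We prove 5 | -4^N + 9^N for all N ≥ 1 by induction on N.
Base step (N = 1): h(1) = 5 = 5·(1), so 5 | h(1).
Inductive step: assume the claim holds for N = r, i.e. 5 | h(r). Then
9^{r+1} − 4^{r+1} = 9·9^r − 4·4^r = 9·(9^r − 4^r) + (5)·4^r. The first term is divisible by 5 by the inductive hypothesis, and the second term (5)·4^r is divisible by 5 since 5 | 5. Hence 5 | h(r+1).
By induction, the statement is established for all N ≥ 1.
Therefore the largest such d is 5.

d = 5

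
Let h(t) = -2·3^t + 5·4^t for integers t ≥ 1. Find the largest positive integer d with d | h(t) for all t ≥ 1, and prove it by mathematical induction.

d = 2

Computing the first values: h(1) = 14 and h(2) = 62; gcd(14, 62) = 2, so d ≤ 2.
We prove 2 | -2·3^t + 5·4^t for all t ≥ 1 by induction on t.
Base step (t = 1): h(1) = 14 = 2·(7), so 2 | h(1).
Suppose the result is true for t = m, i.e. 2 | h(m). Then
h(m+1) − 4·h(m) = (-2·3^(m+1) + 5·4^(m+1)) − 4·(-2·3^m + 5·4^m) = (-2)·3^m·(3 − 4) = (2)·3^m. Since 2 | h(m) by the inductive hypothesis, 2 | 4·h(m); and 2 | 2 since 2 = 2·1. Therefore 2 | h(m+1).
By the principle of mathematical induction, the result holds for all t ≥ 1.
Therefore the largest such d is 2.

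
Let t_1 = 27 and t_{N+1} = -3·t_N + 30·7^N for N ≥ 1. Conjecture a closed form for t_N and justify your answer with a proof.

t_N = -2(-3)^N + 3·7^N

Computing the first terms: t_1 = 27, t_2 = 129, t_3 = 1083. This suggests t_N = -2(-3)^N + 3·7^N.
When N = 1: the formula gives 27 = 27 = t_1.
For the inductive step, assume it holds for an arbitrary p ≥ 1, so t_p = -2(-3)^p + 3·7^p.
Then t_{p+1} = -3·t_p + 30·7^p = -3·(-2(-3)^p + 3·7^p) + 30·7^p = -2(-3)^(p + 1) + 3·7^(p + 1),
which is the claimed formula at N = p+1.
By the principle of mathematical induction, the result holds for all N ≥ 1.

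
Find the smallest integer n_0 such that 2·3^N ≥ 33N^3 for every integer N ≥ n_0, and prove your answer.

n_0 = 9

At N = 8: 13122 < 16896, so the inequality fails and n_0 ≥ 9. We prove 2·3^N ≥ 33N^3 for all N ≥ 9.
Base step (N = 9): 2·3^N = 39366 and 33N^3 = 24057, so 39366 ≥ 24057.
Inductive step: assume the claim holds for N = p, so 2·3^p ≥ 33p^3.
Then 2·3^(p + 1) = 3·(2·3^p) ≥ 3·(33p^3).
Also, for p ≥ 9 we have 3·(33p^3) ≥ 33(p+1)^3, since 3 ≥ (1 + 1/p)^3 for all p ≥ 9.
Combining, 2·3^(p + 1) ≥ 33(p+1)^3.
By induction, the statement is established for all N ≥ 9.
Hence the smallest such n_0 is 9.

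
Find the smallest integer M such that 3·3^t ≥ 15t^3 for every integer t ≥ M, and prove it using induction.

M = 7

At t = 6: 2187 < 3240, so the inequality fails and M ≥ 7. We prove 3·3^t ≥ 15t^3 for all t ≥ 7.
When t = 7: 3·3^t = 6561 and 15t^3 = 5145, so 6561 ≥ 5145.
For the inductive step, assume it holds for an arbitrary p ≥ 7, so 3·3^p ≥ 15p^3.
Then 3·3^(p + 1) = 3·(3·3^p) ≥ 3·(15p^3).
Also, for p ≥ 7 we have 3·(15p^3) ≥ 15(p+1)^3, since 3 ≥ (1 + 1/p)^3 for all p ≥ 7.
Combining, 3·3^(p + 1) ≥ 15(p+1)^3.
By induction, the statement is established for all t ≥ 7.
Hence the smallest such M is 7.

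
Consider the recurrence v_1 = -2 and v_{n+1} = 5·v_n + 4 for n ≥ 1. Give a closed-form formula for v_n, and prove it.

v_n = -5^(n - 1) - 1

Computing the first terms: v_1 = -2, v_2 = -6, v_3 = -26. This suggests v_n = -5^(n - 1) - 1.
Base step (n = 1): the formula gives -2 = -2 = v_1.
Suppose the result is true for n = r, so v_r = -5^(r - 1) - 1.
Then v_{r+1} = 5·v_r + 4 = 5·(-5^(r - 1) - 1) + 4 = -5^r - 1 = -5^((r+1) - 1) - 1,
which is the claimed formula at n = r+1.
This completes the induction.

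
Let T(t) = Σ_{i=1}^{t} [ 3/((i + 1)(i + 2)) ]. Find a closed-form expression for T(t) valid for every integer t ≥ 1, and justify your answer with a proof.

T(t) = 3t/(2(t + 2))

We claim T(t) = 3t/(2(t + 2)) for all t ≥ 1.
Base step (t = 1): T(1) = 1/2, and the closed form gives 1/2. They agree.
For the inductive step, assume it holds for an arbitrary i ≥ 1, so T(i) = 3i/(2(i + 2)).
Then T(i+1) = T(i) + (3/((i + 2)(i + 3))) = (3i/(2(i + 2))) + (3/((i + 2)(i + 3))).
Simplifying, T(i+1) = 3(i + 1)/(2(i + 3)) = 3(i+1)/(2((i+1) + 2)),
which is the closed form with t = i+1.
By induction, the statement is established for all t ≥ 1.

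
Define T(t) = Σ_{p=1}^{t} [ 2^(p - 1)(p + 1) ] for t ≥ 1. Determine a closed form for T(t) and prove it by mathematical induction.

We claim T(t) = 2^t·t for all t ≥ 1.
For the base case t = 1: T(1) = 2, and the closed form gives 2. They agree.
Inductive step: suppose the statement holds for some p ≥ 1, so T(p) = 2^p·p.
Then T(p+1) = T(p) + (2^p(p + 2)) = (2^p·p) + (2^p(p + 2)).
Simplifying, T(p+1) = 2^(p + 1)(p + 1) = 2^(p+1)·(p+1),
which is the closed form with t = p+1.
By induction, the statement is established for all t ≥ 1.

T(t) = 2^t·t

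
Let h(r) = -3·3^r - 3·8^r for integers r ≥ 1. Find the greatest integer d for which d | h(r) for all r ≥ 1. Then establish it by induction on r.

Computing the first values: h(1) = -33 and h(2) = -219; gcd(-33, -219) = 3, so d ≤ 3.
We prove 3 | -3·3^r - 3·8^r for all r ≥ 1 by induction on r.
Base case (r = 1): h(1) = -33 = 3·(-11), so 3 | h(1).
Inductive step: suppose the statement holds for some m ≥ 1, i.e. 3 | h(m). Then
h(m+1) − 8·h(m) = (-3·3^(m+1) - 3·8^(m+1)) − 8·(-3·3^m - 3·8^m) = (-3)·3^m·(3 − 8) = (15)·3^m. Since 3 | h(m) by the inductive hypothesis, 3 | 8·h(m); and 3 | 15 since 15 = 3·5. Therefore 3 | h(m+1).
This completes the induction.
Therefore the largest such d is 3.

d = 3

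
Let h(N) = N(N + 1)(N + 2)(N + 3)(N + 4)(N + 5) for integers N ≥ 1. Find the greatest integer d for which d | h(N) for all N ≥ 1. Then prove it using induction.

Computing the first values: h(1) = 720 and h(2) = 5040; gcd(720, 5040) = 720, so d ≤ 720.
We prove 720 | N(N + 1)(N + 2)(N + 3)(N + 4)(N + 5) for all N ≥ 1 by induction on N.
For the base case N = 1: h(1) = 720 = 720·(1), so 720 | h(1).
Suppose the result is true for N = m, i.e. 720 | h(m). Then
h(m+1) − h(m) = (m+1)·(m+2)·(m+3)·(m+4)·(m+5)·(m+6) − m·(m+1)·(m+2)·(m+3)·(m+4)·(m+5) = (m+1)·(m+2)·(m+3)·(m+4)·(m+5)·[(m+6) − m] = 6·(m+1)·(m+2)·(m+3)·(m+4)·(m+5). The product of 5 consecutive integers is divisible by (5)! = 120, so h(m+1) − h(m) is divisible by 6·120 = 720. By the inductive hypothesis 720 | h(m), hence 720 | h(m+1).
By induction, the statement is established for all N ≥ 1.
Therefore the largest such d is 720.

d = 720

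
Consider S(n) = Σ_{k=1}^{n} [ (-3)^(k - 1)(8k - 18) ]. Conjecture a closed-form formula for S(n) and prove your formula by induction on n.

S(n) = 2(-3)^n(-n + 2) - 4

We claim S(n) = 2(-3)^n(-n + 2) - 4 for all n ≥ 1.
Base step (n = 1): S(1) = -10, and the closed form gives -10. They agree.
Inductive step: suppose the statement holds for some k ≥ 1, so S(k) = 2(-3)^k(-k + 2) - 4.
Then S(k+1) = S(k) + ((-3)^k(8k - 10)) = (2(-3)^k(-k + 2) - 4) + ((-3)^k(8k - 10)).
Simplifying, S(k+1) = 6(-3)^k·k - 6(-3)^k - 4 = 2(-3)^(k+1)(-(k+1) + 2) - 4,
which is the closed form with n = k+1.
By induction, the statement is established for all n ≥ 1.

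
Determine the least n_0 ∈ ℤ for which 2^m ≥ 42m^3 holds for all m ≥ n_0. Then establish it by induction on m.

n_0 = 18

At m = 17: 131072 < 206346, so the inequality fails and n_0 ≥ 18. We prove 2^m ≥ 42m^3 for all m ≥ 18.
Base step (m = 18): 2^m = 262144 and 42m^3 = 244944, so 262144 ≥ 244944.
Inductive step: assume the claim holds for m = k, so 2^k ≥ 42k^3.
Then 2^(k + 1) = 2·(2^k) ≥ 2·(42k^3).
Also, for k ≥ 18 we have 2·(42k^3) ≥ 42(k+1)^3, since 2 ≥ (1 + 1/k)^3 for all k ≥ 18.
Combining, 2^(k + 1) ≥ 42(k+1)^3.
By induction, the statement is established for all m ≥ 18.
Hence the smallest such n_0 is 18.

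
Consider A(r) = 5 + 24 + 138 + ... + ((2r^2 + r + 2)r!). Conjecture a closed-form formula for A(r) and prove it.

A(r) = (2r + 1)(r + 1)! - 1

We claim A(r) = (2r + 1)(r + 1)! - 1 for all r ≥ 1.
Base step (r = 1): A(1) = 5, and the closed form gives 5. They agree.
Suppose the result is true for r = i, so A(i) = (2i + 1)(i + 1)! - 1.
Then A(i+1) = A(i) + ((2i^2 + 5i + 5)(i + 1)!) = ((2i + 1)(i + 1)! - 1) + ((2i^2 + 5i + 5)(i + 1)!).
Simplifying, A(i+1) = (2(i+1) + 1)((i+1) + 1)! - 1,
which is the closed form with r = i+1.
This completes the induction.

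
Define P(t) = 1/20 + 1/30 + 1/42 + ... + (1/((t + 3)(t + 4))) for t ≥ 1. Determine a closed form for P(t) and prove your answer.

We claim P(t) = t/(4(t + 4)) for all t ≥ 1.
For the base case t = 1: P(1) = 1/20, and the closed form gives 1/20. They agree.
Inductive step: suppose the statement holds for some k ≥ 1, so P(k) = k/(4(k + 4)).
Then P(k+1) = P(k) + (1/((k + 4)(k + 5))) = (k/(4(k + 4))) + (1/((k + 4)(k + 5))).
Simplifying, P(k+1) = (k + 1)/(4(k + 5)) = (k+1)/(4((k+1) + 4)),
which is the closed form with t = k+1.
Hence, by induction on t, the claim holds for every t ≥ 1.

P(t) = t/(4(t + 4))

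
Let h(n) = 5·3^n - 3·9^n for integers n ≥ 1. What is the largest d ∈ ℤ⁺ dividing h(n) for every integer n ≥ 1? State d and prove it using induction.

Computing the first values: h(1) = -12 and h(2) = -198; gcd(-12, -198) = 6, so d ≤ 6.
We prove 6 | 5·3^n - 3·9^n for all n ≥ 1 by induction on n.
Base case (n = 1): h(1) = -12 = 6·(-2), so 6 | h(1).
Suppose the result is true for n = k, i.e. 6 | h(k). Then
h(k+1) − 9·h(k) = (5·3^(k+1) - 3·9^(k+1)) − 9·(5·3^k - 3·9^k) = (5)·3^k·(3 − 9) = (-30)·3^k. Since 6 | h(k) by the inductive hypothesis, 6 | 9·h(k); and 6 | -30 since -30 = 6·-5. Therefore 6 | h(k+1).
By induction, the statement is established for all n ≥ 1.
Therefore the largest such d is 6.

d = 6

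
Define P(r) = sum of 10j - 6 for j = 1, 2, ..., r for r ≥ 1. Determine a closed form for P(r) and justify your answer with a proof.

P(r) = r(5r - 1)

We claim P(r) = r(5r - 1) for all r ≥ 1.
Base case (r = 1): P(1) = 4, and the closed form gives 4. They agree.
Inductive step: suppose the statement holds for some j ≥ 1, so P(j) = j(5j - 1).
Then P(j+1) = P(j) + (10j + 4) = (j(5j - 1)) + (10j + 4).
Simplifying, P(j+1) = (j + 1)(5j + 4) = (j+1)(5(j+1) - 1),
which is the closed form with r = j+1.
This completes the induction.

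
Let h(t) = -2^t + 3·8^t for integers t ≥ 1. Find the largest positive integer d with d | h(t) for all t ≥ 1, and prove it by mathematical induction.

Computing the first values: h(1) = 22 and h(2) = 188; gcd(22, 188) = 2, so d ≤ 2.
We prove 2 | -2^t + 3·8^t for all t ≥ 1 by induction on t.
Base step (t = 1): h(1) = 22 = 2·(11), so 2 | h(1).
Suppose the result is true for t = j, i.e. 2 | h(j). Then
h(j+1) − 8·h(j) = (-2^(j+1) + 3·8^(j+1)) − 8·(-2^j + 3·8^j) = (-1)·2^j·(2 − 8) = (6)·2^j. Since 2 | h(j) by the inductive hypothesis, 2 | 8·h(j); and 2 | 6 since 6 = 2·3. Therefore 2 | h(j+1).
Hence, by induction on t, the claim holds for every t ≥ 1.
Therefore the largest such d is 2.

d = 2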